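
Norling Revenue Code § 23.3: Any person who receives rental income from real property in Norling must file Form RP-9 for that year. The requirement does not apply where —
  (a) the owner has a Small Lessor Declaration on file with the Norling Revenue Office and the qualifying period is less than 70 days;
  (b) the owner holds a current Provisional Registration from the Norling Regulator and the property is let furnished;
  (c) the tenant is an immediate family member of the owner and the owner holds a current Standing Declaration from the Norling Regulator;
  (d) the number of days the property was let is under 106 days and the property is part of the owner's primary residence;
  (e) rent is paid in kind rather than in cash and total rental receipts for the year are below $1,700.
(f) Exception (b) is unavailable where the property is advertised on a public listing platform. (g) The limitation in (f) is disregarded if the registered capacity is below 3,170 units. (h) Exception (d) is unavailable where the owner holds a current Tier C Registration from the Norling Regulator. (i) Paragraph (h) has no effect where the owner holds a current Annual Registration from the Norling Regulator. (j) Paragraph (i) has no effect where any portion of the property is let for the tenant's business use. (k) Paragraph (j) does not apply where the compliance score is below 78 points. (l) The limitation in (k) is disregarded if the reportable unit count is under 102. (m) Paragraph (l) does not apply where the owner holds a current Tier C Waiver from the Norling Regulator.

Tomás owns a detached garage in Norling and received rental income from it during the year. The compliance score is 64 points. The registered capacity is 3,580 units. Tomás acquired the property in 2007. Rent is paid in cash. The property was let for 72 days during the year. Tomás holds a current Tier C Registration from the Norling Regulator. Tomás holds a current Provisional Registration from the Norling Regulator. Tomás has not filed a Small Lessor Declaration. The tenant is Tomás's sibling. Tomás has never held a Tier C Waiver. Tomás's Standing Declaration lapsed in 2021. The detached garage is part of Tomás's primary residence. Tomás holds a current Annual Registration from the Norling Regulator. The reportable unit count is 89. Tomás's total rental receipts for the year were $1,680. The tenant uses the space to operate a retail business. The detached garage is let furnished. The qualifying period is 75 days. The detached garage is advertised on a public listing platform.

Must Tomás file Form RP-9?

Yes — Tomás must file Form RP-9.

Exception (a) does not apply: no Small Lessor Declaration is on file.
All of (b)'s requirements are met (a current Provisional Registration is held; the property is let furnished). But applying paragraphs (f)–(g): (f) operates against (b): the property is publicly advertised. (g), which would lift (f), is not triggered — the registered capacity is 3,580 units, not below 3,170 units. (b) is therefore removed.
Exception (c) requires that the owner holds a current Standing Declaration from the Norling Regulator; but the Standing Declaration is not current, so (c) is unavailable.
All of (d)'s requirements are met (the number of days the property was let is 72 days, under the 106 days limit; the detached garage is part of the primary residence). But: (h) operates against (d): a current Tier C Registration is held. (i) would limit (h) — a current Annual Registration is held — but (j) sets (i) aside: (j) operates against (i): the space is let for business use. (k) would limit (j) — the compliance score is 64 points, below the 78 points limit — but (l) sets (k) aside: (l) applies — the reportable unit count is 89, under the 102 limit. (m) is not triggered (no current Tier C Waiver is held), so (l) stands. So (d) is unavailable.
Exception (e) fails — rent is paid in cash.
No exception applies. The general rule governs.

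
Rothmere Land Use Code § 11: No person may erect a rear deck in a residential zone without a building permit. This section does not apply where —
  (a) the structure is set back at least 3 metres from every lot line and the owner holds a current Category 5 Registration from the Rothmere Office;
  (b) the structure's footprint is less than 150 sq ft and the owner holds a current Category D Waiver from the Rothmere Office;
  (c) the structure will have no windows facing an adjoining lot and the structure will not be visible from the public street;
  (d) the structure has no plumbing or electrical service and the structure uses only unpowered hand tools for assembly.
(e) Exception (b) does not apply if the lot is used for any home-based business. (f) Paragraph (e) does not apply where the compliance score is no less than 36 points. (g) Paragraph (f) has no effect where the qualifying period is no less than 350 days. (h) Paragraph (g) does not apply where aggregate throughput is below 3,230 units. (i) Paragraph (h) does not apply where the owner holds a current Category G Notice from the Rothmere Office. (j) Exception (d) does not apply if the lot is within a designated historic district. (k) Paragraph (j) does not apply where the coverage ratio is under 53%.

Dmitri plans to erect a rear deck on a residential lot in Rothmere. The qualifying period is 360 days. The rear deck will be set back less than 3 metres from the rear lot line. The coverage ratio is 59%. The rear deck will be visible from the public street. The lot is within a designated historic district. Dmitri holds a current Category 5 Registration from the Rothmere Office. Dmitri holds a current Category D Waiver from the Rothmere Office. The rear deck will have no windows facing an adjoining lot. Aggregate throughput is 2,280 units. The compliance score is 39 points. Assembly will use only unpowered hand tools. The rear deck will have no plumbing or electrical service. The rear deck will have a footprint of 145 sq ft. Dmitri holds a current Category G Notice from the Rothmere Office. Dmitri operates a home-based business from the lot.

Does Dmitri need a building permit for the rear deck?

Exception (a) requires that the structure is set back at least 3 metres from every lot line; but the rear setback is under 3 m, so (a) is unavailable.
All of (b)'s requirements are met (the structure's footprint is 145 sq ft, less than the 150 sq ft limit; a current Category D Waiver is held). But: (e) applies — a home-based business operates on the lot. (f) would limit (e) — the compliance score is 39 points, meeting the 36 points threshold — but (g) sets (f) aside: (g) is triggered — the qualifying period is 360 days, meeting the 350 days threshold. (h) operates (aggregate throughput is 2,280 units, below the 3,230 units limit), but is itself disapplied by (i): (i) operates against (h): a current Category G Notice is held. Exception (b) does not apply.
Exception (c) requires that the structure will not be visible from the public street; but the structure will be visible from the street, so (c) is unavailable.
Exception (d) is satisfied on its face — there is no plumbing or electrical service; assembly uses only hand tools. However, paragraphs (j)–(k) must be considered: (j) is engaged — the lot is in a historic district. (k), which would lift (j), is not engaged — the coverage ratio is 59%, not under 53%. (d) is therefore removed.
Every exception is unavailable, so the rule governs.

Yes — Dmitri must obtain a building permit.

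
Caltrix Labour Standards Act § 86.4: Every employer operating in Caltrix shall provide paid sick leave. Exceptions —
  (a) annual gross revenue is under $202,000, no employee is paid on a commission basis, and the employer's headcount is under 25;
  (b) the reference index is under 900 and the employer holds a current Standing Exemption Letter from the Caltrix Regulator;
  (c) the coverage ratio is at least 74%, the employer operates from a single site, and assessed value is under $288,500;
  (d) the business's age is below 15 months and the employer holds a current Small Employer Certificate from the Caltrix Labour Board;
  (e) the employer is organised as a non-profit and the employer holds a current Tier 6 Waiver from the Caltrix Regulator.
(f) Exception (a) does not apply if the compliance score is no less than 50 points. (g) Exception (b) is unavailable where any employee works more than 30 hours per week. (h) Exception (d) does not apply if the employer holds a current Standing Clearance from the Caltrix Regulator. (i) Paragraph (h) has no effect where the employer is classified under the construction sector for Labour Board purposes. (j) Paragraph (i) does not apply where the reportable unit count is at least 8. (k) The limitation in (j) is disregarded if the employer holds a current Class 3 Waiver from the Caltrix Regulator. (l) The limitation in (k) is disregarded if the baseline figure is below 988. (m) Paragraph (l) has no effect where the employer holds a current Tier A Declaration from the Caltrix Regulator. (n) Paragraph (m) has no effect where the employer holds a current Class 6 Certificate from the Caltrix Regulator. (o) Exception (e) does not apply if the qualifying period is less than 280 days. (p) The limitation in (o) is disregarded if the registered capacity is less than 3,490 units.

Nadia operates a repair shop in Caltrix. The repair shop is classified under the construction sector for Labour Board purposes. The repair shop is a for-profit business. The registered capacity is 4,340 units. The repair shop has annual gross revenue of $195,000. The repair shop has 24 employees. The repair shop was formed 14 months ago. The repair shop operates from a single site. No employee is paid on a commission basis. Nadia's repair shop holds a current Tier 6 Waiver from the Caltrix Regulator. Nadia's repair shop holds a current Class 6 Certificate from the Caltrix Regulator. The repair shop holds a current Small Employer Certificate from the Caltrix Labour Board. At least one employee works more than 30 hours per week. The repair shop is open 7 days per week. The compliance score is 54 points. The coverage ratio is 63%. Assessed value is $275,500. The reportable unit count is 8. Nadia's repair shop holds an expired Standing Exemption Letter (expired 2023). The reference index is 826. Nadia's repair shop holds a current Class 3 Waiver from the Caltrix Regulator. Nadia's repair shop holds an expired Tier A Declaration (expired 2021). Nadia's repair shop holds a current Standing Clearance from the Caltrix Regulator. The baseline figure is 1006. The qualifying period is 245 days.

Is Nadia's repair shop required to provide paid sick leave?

No — exception (d) applies; Nadia's repair shop is not required to provide paid sick leave.

All of (a)'s requirements are met (annual gross revenue is $195,000, under the $202,000 limit; no employee is paid on commission; the employer's headcount is 24, under the 25 limit). Turning to paragraph (f): (f) is triggered — the compliance score is 54 points, meeting the 50 points threshold. (a) is therefore removed.
Exception (b) fails — there is no Standing Exemption Letter in force.
Exception (c) requires that the coverage ratio is at least 74%; but the coverage ratio is 63%, short of 74%, so (c) is unavailable.
Exception (d) is satisfied on its face — the business's age is 14 months, below the 15 months limit; a current Small Employer Certificate is held. Under paragraphs (h)–(n): (h) is engaged (a current Standing Clearance is held), but is set aside by (i): (i) operates against (h): the repair shop is classified under the construction sector. (j) would limit (i) — the reportable unit count is 8, meeting the 8 threshold — but (k) sets (j) aside: (k) is triggered — a current Class 3 Waiver is held. (l), which would lift (k), is not triggered — the baseline figure is 1,006, not below 988. Exception (d) stands.
Exception (e) requires that the employer is organised as a non-profit; but the employer is for-profit, so (e) is unavailable.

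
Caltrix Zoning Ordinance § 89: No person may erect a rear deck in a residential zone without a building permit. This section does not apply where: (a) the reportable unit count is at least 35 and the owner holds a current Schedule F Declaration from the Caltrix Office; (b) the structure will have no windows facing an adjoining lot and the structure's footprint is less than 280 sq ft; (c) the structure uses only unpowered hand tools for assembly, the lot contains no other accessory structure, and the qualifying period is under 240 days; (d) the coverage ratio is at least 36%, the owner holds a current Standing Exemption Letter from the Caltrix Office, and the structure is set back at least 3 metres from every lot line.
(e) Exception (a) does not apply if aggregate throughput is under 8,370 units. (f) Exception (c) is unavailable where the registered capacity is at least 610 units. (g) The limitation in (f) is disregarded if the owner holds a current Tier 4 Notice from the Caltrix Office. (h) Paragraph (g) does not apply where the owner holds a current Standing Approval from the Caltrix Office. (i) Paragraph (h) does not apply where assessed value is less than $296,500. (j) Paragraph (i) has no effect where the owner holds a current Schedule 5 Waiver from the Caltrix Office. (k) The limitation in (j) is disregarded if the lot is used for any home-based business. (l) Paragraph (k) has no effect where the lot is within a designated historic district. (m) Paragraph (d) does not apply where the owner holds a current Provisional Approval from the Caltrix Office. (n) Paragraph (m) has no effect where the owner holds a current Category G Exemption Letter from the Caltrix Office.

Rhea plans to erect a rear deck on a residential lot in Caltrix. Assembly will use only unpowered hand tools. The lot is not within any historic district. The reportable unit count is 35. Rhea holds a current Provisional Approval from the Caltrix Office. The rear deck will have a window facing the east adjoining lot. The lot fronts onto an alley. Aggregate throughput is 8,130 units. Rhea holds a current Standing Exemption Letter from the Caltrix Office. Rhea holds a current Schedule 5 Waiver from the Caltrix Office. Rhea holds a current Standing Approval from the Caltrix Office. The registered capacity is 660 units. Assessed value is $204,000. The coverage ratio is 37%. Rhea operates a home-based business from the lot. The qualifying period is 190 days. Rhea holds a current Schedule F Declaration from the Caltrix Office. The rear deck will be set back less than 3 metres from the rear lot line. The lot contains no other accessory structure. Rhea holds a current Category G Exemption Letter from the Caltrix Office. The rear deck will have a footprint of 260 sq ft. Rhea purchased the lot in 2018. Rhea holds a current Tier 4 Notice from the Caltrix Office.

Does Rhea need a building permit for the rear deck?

No — exception (c) applies; Rhea does not need a building permit.

Exception (a): the reportable unit count is 35, meeting the 35 threshold; a current Schedule F Declaration is held — every condition holds. Turning to paragraph (e): (e) operates — aggregate throughput is 8,130 units, under the 8,370 units limit. Exception (a) does not apply.
Exception (b) fails — a window faces an adjoining lot.
Exception (c)'s conditions are all satisfied: assembly uses only hand tools; the lot has no other accessory structure; the qualifying period is 190 days, under the 240 days limit. Applying paragraphs (f)–(l): (f) would limit (c) — the registered capacity is 660 units, meeting the 610 units threshold — but (g) sets (f) aside: (g) operates against (f): a current Tier 4 Notice is held. (h) is triggered (a current Standing Approval is held), but yields to (i): (i) operates against (h): assessed value is $204,000, less than the $296,500 limit. (j) applies (a current Schedule 5 Waiver is held), but yields to (k): (k) operates — a home-based business operates on the lot. (l) is not triggered (the lot is not in a historic district), so (k) stands. Exception (c) stands.
Exception (d) requires that the structure is set back at least 3 metres from every lot line; but the rear setback is under 3 m, so (d) is unavailable.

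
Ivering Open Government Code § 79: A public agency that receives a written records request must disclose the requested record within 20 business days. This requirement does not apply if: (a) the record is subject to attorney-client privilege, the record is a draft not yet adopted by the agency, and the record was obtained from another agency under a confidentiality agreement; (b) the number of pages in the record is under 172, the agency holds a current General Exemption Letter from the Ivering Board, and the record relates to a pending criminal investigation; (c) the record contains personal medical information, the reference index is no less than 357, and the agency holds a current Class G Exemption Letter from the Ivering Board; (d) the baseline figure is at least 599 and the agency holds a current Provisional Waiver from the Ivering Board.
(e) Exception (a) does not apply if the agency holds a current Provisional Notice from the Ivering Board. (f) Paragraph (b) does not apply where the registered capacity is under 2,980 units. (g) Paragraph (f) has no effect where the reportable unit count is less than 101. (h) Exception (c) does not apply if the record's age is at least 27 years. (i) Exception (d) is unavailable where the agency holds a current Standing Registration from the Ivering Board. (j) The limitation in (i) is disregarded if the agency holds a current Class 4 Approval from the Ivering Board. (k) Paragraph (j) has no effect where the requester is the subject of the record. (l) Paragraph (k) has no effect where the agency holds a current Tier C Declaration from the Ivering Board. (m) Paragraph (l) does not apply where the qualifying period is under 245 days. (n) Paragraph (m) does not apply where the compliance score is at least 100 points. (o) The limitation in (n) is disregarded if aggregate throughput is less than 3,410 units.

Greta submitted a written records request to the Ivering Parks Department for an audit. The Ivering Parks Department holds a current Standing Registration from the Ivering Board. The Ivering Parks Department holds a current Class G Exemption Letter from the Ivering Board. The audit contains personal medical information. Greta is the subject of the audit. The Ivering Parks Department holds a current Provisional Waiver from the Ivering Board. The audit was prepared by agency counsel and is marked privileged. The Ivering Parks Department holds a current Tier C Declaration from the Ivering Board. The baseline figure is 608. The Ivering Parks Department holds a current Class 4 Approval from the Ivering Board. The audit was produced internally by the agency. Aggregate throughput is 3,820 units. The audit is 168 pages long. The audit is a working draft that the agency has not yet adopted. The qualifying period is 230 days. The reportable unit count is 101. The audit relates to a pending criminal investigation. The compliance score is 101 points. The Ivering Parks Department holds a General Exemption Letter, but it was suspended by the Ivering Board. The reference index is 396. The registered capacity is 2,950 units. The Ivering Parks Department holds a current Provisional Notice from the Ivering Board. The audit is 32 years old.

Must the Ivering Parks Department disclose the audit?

No — exception (d) applies; the Ivering Parks Department is not required to disclose the audit.

Exception (a) fails — the audit was produced internally.
Exception (b) fails — the General Exemption Letter is not current.
All of (c)'s requirements are met (the audit contains personal medical information; the reference index is 396, meeting the 357 threshold; a current Class G Exemption Letter is held). But: (h) operates — the record's age is 32 years, meeting the 27 years threshold. So (c) is unavailable.
Exception (d): the baseline figure is 608, meeting the 599 threshold; a current Provisional Waiver is held — every condition holds. Considering the limiting provisions: (i) would limit (d) — a current Standing Registration is held — but (j) sets (i) aside: (j) applies — a current Class 4 Approval is held. (k) operates (Greta is the subject of the audit), but is set aside by (l): (l) operates against (k): a current Tier C Declaration is held. (m) would limit (l) — the qualifying period is 230 days, under the 245 days limit — but (n) sets (m) aside: (n) is triggered — the compliance score is 101 points, meeting the 100 points threshold. (o), which would lift (n), is inapplicable — aggregate throughput is 3,820 units, not less than 3,410 units. (d) remains available.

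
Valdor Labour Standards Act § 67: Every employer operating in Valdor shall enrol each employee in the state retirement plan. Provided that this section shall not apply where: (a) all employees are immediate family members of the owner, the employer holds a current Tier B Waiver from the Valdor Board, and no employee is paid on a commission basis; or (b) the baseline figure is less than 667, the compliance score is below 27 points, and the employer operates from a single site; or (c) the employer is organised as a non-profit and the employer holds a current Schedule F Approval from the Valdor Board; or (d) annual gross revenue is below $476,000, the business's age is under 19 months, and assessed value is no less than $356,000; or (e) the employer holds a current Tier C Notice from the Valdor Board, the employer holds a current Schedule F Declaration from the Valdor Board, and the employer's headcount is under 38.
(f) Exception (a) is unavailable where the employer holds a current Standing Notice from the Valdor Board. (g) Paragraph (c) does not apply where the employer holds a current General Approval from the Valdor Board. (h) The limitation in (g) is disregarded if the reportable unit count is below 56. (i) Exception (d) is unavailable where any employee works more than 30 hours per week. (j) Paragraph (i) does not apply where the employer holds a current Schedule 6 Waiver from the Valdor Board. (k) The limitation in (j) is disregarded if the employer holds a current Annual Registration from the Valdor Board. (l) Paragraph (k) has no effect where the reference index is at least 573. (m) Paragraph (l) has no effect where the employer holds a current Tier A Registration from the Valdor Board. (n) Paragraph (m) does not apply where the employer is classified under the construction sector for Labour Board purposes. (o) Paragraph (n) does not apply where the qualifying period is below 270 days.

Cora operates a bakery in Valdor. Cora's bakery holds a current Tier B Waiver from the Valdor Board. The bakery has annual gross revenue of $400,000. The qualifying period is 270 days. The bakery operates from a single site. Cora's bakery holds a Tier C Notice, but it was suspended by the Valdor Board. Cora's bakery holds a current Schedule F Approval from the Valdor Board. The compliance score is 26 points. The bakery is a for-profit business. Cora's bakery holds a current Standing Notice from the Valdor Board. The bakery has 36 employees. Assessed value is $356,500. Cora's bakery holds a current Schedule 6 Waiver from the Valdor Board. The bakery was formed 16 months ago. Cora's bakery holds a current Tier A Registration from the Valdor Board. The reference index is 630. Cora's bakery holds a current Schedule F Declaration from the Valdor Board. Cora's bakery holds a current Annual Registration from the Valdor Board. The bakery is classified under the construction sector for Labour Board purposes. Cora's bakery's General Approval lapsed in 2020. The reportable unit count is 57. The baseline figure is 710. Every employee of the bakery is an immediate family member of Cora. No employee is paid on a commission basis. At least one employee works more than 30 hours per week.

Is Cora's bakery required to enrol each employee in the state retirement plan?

No — exception (d) applies; Cora's bakery is not required to enrol each employee in the state retirement plan.

All of (a)'s requirements are met (every employee is an immediate family member; a current Tier B Waiver is held; no employee is paid on commission). However, paragraph (f) must be considered: (f) operates against (a): a current Standing Notice is held. (a) is therefore removed.
Exception (b) fails — the baseline figure is 710, not less than 667.
Exception (c) does not apply: the employer is for-profit.
Exception (d)'s conditions are all satisfied: annual gross revenue is $400,000, below the $476,000 limit; the business's age is 16 months, under the 19 months limit; assessed value is $356,500, meeting the $356,000 threshold. As to paragraphs (i)–(o): (i) applies (at least one employee exceeds 30 hours/week), but yields to (j): (j) operates against (i): a current Schedule 6 Waiver is held. (k) is engaged (a current Annual Registration is held), but yields to (l): (l) operates — the reference index is 630, meeting the 573 threshold. (m) would limit (l) — a current Tier A Registration is held — but (n) sets (m) aside: (n) is engaged — the bakery is classified under the construction sector. (o) is not triggered (the qualifying period is 270 days, not below 270 days), so (n) stands. Exception (d) stands.
Exception (e) requires that the employer holds a current Tier C Notice from the Valdor Board; but there is no Tier C Notice in force, so (e) is unavailable.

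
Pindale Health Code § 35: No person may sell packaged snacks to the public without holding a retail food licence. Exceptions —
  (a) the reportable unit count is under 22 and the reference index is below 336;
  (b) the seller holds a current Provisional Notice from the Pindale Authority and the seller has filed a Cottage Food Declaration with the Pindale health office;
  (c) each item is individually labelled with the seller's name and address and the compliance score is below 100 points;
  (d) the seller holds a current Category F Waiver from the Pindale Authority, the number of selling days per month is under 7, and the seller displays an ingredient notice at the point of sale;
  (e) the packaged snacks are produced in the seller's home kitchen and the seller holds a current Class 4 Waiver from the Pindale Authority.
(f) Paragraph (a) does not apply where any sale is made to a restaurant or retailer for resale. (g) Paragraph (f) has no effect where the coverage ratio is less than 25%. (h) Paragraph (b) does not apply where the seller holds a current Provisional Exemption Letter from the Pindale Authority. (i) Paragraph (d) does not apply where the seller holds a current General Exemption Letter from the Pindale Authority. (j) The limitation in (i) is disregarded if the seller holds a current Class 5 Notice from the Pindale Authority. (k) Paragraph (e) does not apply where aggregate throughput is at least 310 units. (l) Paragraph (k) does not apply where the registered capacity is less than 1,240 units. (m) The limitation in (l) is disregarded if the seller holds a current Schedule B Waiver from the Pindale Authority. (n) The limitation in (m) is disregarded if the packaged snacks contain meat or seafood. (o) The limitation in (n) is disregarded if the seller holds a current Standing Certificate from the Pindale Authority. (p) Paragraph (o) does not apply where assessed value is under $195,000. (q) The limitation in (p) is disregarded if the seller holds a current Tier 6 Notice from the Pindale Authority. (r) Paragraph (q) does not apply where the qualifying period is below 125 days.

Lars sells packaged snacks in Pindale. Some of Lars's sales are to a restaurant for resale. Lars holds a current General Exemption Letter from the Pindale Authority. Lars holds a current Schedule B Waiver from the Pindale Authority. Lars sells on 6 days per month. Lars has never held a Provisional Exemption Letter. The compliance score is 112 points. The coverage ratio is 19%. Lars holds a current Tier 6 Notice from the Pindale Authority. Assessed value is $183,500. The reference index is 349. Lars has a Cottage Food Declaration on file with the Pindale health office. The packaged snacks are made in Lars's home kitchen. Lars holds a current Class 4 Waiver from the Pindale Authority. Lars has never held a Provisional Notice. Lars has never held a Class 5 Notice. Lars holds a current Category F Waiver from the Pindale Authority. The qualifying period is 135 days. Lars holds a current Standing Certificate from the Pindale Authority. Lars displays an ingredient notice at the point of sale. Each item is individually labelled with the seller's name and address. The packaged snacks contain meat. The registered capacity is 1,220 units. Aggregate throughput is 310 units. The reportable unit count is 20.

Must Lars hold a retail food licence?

Exception (a) requires that the reference index is below 336; but the reference index is 349, not below 336, so (a) is unavailable.
Exception (b) fails — there is no Provisional Notice in force.
Exception (c) fails — the compliance score is 112 points, not below 100 points.
Exception (d)'s conditions are all satisfied: a current Category F Waiver is held; the number of selling days per month is 6, under the 7 limit; an ingredient notice is displayed. Turning to paragraphs (i)–(j): (i) applies — a current General Exemption Letter is held. (j) is inapplicable (there is no Class 5 Notice in force), so (i) stands. Exception (d) does not apply.
Exception (e)'s conditions are all satisfied: the packaged snacks are home-kitchen produced; a current Class 4 Waiver is held. But applying paragraphs (k)–(r): (k) operates against (e): aggregate throughput is 310 units, meeting the 310 units threshold. (l) is triggered (the registered capacity is 1,220 units, less than the 1,240 units limit), but is displaced by (m): (m) operates — a current Schedule B Waiver is held. (n) applies (the packaged snacks contain meat), but yields to (o): (o) operates against (n): a current Standing Certificate is held. (p) would limit (o) — assessed value is $183,500, under the $195,000 limit — but (q) sets (p) aside: (q) operates — a current Tier 6 Notice is held. (r), which would lift (q), is inapplicable — the qualifying period is 135 days, not below 125 days. (e) is therefore removed.
None of the exceptions is available; § 35 applies in full.

Yes — Lars must hold a retail food licence.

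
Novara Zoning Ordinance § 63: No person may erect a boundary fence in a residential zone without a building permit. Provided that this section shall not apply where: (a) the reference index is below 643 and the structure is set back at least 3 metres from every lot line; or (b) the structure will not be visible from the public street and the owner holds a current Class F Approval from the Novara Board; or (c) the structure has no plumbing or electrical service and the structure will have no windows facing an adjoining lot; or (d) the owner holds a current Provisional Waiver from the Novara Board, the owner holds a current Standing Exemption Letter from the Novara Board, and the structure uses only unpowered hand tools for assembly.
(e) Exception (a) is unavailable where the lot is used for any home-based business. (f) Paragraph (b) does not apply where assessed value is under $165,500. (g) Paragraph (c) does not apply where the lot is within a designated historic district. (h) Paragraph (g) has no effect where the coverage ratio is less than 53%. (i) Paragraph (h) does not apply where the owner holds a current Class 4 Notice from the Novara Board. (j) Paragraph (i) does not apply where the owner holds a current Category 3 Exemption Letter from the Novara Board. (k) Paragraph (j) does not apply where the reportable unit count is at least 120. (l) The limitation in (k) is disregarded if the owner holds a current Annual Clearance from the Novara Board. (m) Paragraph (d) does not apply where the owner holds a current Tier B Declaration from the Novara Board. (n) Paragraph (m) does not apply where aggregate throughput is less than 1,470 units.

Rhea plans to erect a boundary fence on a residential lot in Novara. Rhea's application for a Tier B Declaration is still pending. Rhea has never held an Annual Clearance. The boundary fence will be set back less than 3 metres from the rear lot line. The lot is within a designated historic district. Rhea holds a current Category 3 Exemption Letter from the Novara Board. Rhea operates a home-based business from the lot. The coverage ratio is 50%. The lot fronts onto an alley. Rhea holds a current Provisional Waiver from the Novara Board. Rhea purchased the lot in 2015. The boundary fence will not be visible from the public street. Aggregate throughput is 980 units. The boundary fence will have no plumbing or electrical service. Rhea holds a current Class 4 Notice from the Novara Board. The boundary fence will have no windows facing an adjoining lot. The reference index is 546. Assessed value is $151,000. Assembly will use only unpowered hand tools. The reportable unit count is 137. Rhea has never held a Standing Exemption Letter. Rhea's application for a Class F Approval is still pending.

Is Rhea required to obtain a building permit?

Yes — Rhea must obtain a building permit.

Exception (a) fails — the rear setback is under 3 m.
Exception (b) does not apply: there is no Class F Approval in force.
Exception (c): there is no plumbing or electrical service; no windows face an adjoining lot — every condition holds. Turning to paragraphs (g)–(l): (g) operates against (c): the lot is in a historic district. (h) would limit (g) — the coverage ratio is 50%, less than the 53% limit — but (i) sets (h) aside: (i) operates against (h): a current Class 4 Notice is held. (j) would limit (i) — a current Category 3 Exemption Letter is held — but (k) sets (j) aside: (k) operates against (j): the reportable unit count is 137, meeting the 120 threshold. (l), which would lift (k), is not triggered — the Annual Clearance is not current. So (c) is unavailable.
Exception (d) requires that the owner holds a current Standing Exemption Letter from the Novara Board; but there is no Standing Exemption Letter in force, so (d) is unavailable.
No exception is made out. Rhea falls within the general rule.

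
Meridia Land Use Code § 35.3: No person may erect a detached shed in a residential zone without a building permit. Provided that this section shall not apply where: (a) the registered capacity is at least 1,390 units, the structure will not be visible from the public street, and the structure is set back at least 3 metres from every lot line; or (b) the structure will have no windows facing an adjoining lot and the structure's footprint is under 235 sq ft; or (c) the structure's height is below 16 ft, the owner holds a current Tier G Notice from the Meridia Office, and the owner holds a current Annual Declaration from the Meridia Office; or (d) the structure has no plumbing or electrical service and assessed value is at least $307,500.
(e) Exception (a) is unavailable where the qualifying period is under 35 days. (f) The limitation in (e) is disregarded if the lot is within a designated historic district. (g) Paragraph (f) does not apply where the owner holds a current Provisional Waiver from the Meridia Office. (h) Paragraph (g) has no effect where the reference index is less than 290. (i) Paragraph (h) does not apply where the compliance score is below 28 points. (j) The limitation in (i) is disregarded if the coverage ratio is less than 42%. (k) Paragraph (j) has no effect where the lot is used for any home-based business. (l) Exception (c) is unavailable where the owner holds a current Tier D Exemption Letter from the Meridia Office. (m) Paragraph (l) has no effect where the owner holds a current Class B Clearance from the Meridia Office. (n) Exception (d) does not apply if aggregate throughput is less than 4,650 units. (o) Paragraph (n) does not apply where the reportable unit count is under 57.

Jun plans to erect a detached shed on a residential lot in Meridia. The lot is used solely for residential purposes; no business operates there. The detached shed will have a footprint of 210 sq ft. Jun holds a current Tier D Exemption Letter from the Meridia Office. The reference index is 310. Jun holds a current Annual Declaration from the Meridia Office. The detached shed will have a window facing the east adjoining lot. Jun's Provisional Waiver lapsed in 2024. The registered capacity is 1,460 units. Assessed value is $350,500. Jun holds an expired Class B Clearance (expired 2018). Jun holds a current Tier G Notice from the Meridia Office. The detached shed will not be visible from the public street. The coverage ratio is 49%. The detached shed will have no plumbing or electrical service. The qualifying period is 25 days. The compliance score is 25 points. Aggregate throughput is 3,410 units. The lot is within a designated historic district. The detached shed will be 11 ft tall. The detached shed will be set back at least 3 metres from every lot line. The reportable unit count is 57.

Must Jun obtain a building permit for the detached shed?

No — exception (a) applies; Jun does not need a building permit.

Exception (a)'s conditions are all satisfied: the registered capacity is 1,460 units, meeting the 1,390 units threshold; the structure will not be visible from the street; the setback is at least 3 m on every side. Considering the limiting provisions: (e) would limit (a) — the qualifying period is 25 days, under the 35 days limit — but (f) sets (e) aside: (f) applies — the lot is in a historic district. (g) is inapplicable (no current Provisional Waiver is held), so (f) stands. Exception (a) stands.
Exception (b) fails — a window faces an adjoining lot.
All of (c)'s requirements are met (the structure's height is 11 ft, below the 16 ft limit; a current Tier G Notice is held; a current Annual Declaration is held). But: (l) operates against (c): a current Tier D Exemption Letter is held. (m) is not engaged (there is no Class B Clearance in force), so (l) stands. (c) is therefore removed.
All of (d)'s requirements are met (there is no plumbing or electrical service; assessed value is $350,500, meeting the $307,500 threshold). However, paragraphs (n)–(o) must be considered: (n) is triggered — aggregate throughput is 3,410 units, less than the 4,650 units limit. (o), which would lift (n), is not engaged — the reportable unit count is 57, not under 57. (d) is therefore removed.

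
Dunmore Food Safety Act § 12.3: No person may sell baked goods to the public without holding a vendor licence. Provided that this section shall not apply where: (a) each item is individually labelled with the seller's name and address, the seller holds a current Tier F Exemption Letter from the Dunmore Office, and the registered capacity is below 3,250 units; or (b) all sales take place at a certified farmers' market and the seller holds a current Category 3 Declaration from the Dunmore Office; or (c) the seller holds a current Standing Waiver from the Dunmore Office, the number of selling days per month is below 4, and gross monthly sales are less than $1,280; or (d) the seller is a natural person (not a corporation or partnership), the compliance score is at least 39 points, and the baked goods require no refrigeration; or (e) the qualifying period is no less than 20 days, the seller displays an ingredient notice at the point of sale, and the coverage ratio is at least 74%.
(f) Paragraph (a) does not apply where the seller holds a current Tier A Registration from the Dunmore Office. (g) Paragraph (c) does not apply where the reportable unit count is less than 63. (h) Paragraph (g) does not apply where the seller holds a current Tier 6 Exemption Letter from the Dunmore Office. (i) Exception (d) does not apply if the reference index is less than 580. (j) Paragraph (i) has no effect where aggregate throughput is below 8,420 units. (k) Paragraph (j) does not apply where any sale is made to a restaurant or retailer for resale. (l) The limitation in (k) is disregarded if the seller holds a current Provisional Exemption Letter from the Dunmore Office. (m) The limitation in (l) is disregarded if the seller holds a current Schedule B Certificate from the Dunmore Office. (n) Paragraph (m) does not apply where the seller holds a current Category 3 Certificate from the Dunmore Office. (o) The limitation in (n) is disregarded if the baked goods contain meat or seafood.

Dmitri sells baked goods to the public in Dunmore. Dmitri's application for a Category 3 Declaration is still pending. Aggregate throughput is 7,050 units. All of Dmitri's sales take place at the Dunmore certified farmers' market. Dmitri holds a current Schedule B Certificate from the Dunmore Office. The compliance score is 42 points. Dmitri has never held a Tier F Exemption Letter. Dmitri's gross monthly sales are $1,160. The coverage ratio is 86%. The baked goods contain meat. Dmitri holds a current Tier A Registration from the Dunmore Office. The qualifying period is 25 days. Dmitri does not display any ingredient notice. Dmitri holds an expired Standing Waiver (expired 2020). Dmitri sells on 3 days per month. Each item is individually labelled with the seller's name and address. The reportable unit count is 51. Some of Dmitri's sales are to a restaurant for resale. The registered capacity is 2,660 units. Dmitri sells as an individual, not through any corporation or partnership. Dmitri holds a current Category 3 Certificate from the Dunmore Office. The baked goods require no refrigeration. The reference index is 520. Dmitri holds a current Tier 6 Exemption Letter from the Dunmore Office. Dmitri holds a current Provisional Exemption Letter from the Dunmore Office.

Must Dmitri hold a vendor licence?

Yes — Dmitri must hold a vendor licence.

Exception (a) requires that the seller holds a current Tier F Exemption Letter from the Dunmore Office; but the Tier F Exemption Letter is not current, so (a) is unavailable.
Exception (b) fails — there is no Category 3 Declaration in force.
Exception (c) does not apply: the Standing Waiver is not current.
Exception (d)'s conditions are all satisfied: the seller is a natural person; the compliance score is 42 points, meeting the 39 points threshold; the baked goods are shelf-stable. However, paragraphs (i)–(o) must be considered: (i) operates — the reference index is 520, less than the 580 limit. (j) applies (aggregate throughput is 7,050 units, below the 8,420 units limit), but is displaced by (k): (k) operates against (j): some sales are to a restaurant for resale. (l) is triggered (a current Provisional Exemption Letter is held), but yields to (m): (m) applies — a current Schedule B Certificate is held. (n) operates (a current Category 3 Certificate is held), but is set aside by (o): (o) is triggered — the baked goods contain meat. Exception (d) does not apply.
Exception (e) does not apply: no ingredient notice is displayed.
None of the exceptions is available; § 12.3 applies in full.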